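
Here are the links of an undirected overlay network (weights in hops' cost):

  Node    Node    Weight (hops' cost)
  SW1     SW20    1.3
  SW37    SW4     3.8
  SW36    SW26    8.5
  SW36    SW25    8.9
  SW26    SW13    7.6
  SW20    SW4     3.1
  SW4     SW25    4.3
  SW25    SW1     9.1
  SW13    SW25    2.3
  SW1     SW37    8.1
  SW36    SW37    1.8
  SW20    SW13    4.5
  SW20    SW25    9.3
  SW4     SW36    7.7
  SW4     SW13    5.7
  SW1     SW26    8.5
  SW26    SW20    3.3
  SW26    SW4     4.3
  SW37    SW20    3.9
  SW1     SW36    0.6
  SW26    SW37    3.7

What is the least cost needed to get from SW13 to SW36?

Shortest distances from SW13:
SW13: 0
SW25: 2.3  (via SW13)
SW20: 4.5  (via SW13)
SW4: 5.7  (via SW13)
SW1: 5.8  (via SW20)
SW36: 6.4  (via SW1)
Shortest route: SW13 → SW20 → SW1 → SW36 = 6.4 hops' cost.

6.4 hops' cost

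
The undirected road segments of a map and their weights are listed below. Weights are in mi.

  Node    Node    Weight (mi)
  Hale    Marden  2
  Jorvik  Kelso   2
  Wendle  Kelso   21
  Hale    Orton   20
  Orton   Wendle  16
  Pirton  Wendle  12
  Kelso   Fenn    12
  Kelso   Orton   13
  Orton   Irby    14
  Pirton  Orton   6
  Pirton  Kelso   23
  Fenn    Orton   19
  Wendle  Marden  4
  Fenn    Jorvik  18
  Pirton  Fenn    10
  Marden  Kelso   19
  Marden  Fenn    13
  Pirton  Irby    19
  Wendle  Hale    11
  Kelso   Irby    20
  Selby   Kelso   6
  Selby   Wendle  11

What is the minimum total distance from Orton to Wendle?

Candidate routes:
Orton–Wendle: 16 = 16
Orton–Hale–Marden–Wendle: 20+2+4 = 26
Orton–Pirton–Wendle: 6+12 = 18
Cheapest is Orton–Wendle at 16 mi.

16 mi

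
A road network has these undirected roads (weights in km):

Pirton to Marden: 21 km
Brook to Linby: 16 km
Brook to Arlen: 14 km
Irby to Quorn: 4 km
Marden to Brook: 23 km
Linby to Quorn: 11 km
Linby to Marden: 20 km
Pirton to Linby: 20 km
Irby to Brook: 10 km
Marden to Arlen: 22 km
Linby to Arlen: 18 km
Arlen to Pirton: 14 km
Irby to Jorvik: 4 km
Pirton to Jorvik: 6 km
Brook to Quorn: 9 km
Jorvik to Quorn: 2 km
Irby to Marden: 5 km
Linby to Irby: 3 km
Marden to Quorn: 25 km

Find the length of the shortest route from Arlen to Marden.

22 km

Running Dijkstra from Arlen:
Arlen: 0
Brook: 14  (via Arlen)
Pirton: 14  (via Arlen)
Linby: 18  (via Arlen)
Jorvik: 20  (via Pirton)
Irby: 21  (via Linby)
Quorn: 22  (via Jorvik)
Marden: 22  (via Arlen)
Shortest route: Arlen → Marden = 22 km.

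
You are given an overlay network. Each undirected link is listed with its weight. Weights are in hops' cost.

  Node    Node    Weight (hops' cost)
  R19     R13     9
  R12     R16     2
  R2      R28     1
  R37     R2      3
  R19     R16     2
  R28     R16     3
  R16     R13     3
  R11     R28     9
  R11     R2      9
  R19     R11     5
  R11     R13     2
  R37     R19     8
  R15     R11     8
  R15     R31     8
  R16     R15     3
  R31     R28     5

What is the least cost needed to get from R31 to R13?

Shortest distances from R31:
R31: 0
R28: 5  (via R31)
R2: 6  (via R28)
R15: 8  (via R31)
R16: 8  (via R28)
R37: 9  (via R2)
R12: 10  (via R16)
R19: 10  (via R16)
R13: 11  (via R16)
Shortest route: R31 → R28 → R16 → R13 = 11 hops' cost.

11 hops' cost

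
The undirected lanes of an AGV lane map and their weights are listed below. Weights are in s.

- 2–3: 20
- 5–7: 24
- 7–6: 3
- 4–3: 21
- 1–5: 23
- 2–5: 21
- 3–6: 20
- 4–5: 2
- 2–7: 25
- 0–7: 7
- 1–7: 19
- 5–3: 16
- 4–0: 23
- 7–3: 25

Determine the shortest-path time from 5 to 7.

24 s

Enumerating some paths:
5 - 4 - 0 - 7: 2+23+7 = 32
5 - 7: 24 = 24
Cheapest is 5 - 7 at 24 s.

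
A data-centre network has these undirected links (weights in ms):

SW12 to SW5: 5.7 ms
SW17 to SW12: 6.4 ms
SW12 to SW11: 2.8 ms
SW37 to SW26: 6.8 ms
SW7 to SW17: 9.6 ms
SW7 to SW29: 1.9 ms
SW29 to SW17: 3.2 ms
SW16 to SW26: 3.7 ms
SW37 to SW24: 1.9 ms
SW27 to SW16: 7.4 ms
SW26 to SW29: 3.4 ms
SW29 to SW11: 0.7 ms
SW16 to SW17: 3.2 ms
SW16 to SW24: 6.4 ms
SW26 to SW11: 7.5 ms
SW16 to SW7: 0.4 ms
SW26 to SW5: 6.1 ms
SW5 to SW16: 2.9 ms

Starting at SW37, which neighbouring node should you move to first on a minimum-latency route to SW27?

Enumerating some paths:
SW37 - SW26 - SW29 - SW7 - SW16 - SW27: 6.8+3.4+1.9+0.4+7.4 = 19.9
SW37 - SW26 - SW16 - SW27: 6.8+3.7+7.4 = 17.9
SW37 - SW24 - SW16 - SW27: 1.9+6.4+7.4 = 15.7
SW37 - SW26 - SW5 - SW16 - SW27: 6.8+6.1+2.9+7.4 = 23.2
The minimum is 15.7 ms via SW37 - SW24 - SW16 - SW27.
So from SW37 the first move is to SW24.

SW24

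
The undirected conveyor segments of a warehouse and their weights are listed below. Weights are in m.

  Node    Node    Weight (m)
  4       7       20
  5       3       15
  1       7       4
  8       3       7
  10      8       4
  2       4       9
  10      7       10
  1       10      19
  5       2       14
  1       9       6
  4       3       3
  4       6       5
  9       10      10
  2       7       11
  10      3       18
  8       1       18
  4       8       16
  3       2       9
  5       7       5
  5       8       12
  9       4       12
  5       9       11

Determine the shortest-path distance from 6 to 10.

Running Dijkstra from 6:
6: 0
4: 5  (via 6)
3: 8  (via 4)
2: 14  (via 4)
8: 15  (via 3)
9: 17  (via 4)
10: 19  (via 8)
Shortest route: 6 → 4 → 3 → 8 → 10 = 19 m.

19 m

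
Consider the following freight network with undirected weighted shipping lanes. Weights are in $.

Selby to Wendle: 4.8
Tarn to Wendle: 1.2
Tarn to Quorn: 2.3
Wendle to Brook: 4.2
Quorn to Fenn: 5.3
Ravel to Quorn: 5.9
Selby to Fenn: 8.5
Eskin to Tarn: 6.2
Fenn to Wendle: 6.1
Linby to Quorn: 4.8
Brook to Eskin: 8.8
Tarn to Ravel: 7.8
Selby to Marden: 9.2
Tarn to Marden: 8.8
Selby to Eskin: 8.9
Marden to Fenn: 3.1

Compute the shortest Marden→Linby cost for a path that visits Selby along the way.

$22.3

Shortest Marden→Selby: Marden → Selby = 9.2
Best Selby to Linby: Selby → Wendle → Tarn → Quorn → Linby costing 13.1
Total via Selby: 9.2 + 13.1 = $22.3.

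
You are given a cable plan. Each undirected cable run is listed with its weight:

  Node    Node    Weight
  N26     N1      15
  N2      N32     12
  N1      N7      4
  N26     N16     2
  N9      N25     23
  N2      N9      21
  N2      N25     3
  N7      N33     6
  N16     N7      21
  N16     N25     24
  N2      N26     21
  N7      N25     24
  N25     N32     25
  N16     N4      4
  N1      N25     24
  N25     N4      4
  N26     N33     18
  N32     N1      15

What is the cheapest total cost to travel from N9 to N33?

Settle nodes by increasing distance from N9:
N9: 0
N2: 21  (via N9)
N25: 23  (via N9)
N4: 27  (via N25)
N16: 31  (via N4)
N32: 33  (via N2)
N26: 33  (via N16)
N7: 47  (via N25)
N1: 47  (via N25)
N33: 51  (via N26)
Shortest route: N9–N25–N4–N16–N26–N33 = 51.

51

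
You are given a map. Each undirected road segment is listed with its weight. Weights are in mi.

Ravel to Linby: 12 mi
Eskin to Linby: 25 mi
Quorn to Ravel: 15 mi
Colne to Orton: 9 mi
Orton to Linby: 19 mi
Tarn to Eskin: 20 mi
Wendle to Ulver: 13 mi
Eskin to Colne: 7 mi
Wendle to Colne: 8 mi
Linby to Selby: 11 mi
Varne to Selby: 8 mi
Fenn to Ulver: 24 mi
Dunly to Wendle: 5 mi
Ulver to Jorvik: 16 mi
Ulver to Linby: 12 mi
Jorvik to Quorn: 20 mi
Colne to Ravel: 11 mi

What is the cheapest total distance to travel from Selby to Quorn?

38 mi

Shortest distances from Selby:
Selby: 0
Varne: 8  (via Selby)
Linby: 11  (via Selby)
Ravel: 23  (via Linby)
Ulver: 23  (via Linby)
Orton: 30  (via Linby)
Colne: 34  (via Ravel)
Eskin: 36  (via Linby)
Wendle: 36  (via Ulver)
Quorn: 38  (via Ravel)
Shortest route: Selby → Linby → Ravel → Quorn = 38 mi.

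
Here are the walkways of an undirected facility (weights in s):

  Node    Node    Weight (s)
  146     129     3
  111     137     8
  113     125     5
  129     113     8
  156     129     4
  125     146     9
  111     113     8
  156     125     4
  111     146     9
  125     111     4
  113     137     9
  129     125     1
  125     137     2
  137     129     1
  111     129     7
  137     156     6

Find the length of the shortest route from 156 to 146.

7 s

Compare a few routes:
156 - 129 - 146: 4+3 = 7
156 - 137 - 129 - 146: 6+1+3 = 10
156 - 125 - 137 - 129 - 146: 4+2+1+3 = 10
156 - 125 - 129 - 146: 4+1+3 = 8
Cheapest is 156 - 129 - 146 at 7 s.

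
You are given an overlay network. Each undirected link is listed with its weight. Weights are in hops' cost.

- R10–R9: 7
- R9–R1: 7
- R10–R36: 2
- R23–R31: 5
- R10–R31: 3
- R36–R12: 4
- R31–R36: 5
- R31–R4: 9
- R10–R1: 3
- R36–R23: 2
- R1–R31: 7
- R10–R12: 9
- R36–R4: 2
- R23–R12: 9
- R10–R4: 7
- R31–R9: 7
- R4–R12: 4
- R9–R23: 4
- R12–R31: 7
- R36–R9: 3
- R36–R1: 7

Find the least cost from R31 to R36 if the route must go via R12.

Shortest R31→R12: R31–R12 = 7
Best R12 to R36: R12–R36 costing 4
Total via R12: 7 + 4 = 11 hops' cost.

11 hops' cost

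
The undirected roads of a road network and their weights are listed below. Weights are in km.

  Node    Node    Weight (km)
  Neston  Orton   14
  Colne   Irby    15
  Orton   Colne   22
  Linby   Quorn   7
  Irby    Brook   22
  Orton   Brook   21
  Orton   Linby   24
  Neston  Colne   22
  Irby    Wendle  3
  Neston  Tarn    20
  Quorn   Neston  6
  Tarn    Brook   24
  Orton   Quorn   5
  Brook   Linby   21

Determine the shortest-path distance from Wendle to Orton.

Enumerating some paths:
Wendle - Irby - Colne - Neston - Orton: 3+15+22+14 = 54
Wendle - Irby - Colne - Neston - Quorn - Orton: 3+15+22+6+5 = 51
Wendle - Irby - Brook - Orton: 3+22+21 = 46
Wendle - Irby - Colne - Orton: 3+15+22 = 40
Cheapest is Wendle - Irby - Colne - Orton at 40 km.

40 km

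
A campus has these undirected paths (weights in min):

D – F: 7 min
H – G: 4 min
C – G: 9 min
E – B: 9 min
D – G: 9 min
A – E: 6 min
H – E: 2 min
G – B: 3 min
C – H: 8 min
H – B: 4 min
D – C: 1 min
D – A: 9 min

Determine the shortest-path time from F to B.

19 min

Enumerating some paths:
F - D - G - B: 7+9+3 = 19
F - D - C - H - B: 7+1+8+4 = 20
F - D - C - G - B: 7+1+9+3 = 20
F - D - C - H - G - B: 7+1+8+4+3 = 23
Cheapest is F - D - G - B at 19 min.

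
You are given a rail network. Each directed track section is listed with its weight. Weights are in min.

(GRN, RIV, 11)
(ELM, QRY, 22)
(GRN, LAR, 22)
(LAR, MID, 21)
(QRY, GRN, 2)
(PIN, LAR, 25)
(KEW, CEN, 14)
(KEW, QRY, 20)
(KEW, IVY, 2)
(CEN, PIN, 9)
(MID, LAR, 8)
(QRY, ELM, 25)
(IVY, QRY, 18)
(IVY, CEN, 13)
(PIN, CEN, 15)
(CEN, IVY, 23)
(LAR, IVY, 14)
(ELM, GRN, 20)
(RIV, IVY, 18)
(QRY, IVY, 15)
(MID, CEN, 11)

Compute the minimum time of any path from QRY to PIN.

Candidate routes:
QRY–GRN–RIV–IVY–CEN–PIN: 2+11+18+13+9 = 53
QRY–GRN–LAR–IVY–CEN–PIN: 2+22+14+13+9 = 60
QRY–GRN–LAR–MID–CEN–PIN: 2+22+21+11+9 = 65
QRY–IVY–CEN–PIN: 15+13+9 = 37
The minimum is 37 min via QRY–IVY–CEN–PIN.

37 min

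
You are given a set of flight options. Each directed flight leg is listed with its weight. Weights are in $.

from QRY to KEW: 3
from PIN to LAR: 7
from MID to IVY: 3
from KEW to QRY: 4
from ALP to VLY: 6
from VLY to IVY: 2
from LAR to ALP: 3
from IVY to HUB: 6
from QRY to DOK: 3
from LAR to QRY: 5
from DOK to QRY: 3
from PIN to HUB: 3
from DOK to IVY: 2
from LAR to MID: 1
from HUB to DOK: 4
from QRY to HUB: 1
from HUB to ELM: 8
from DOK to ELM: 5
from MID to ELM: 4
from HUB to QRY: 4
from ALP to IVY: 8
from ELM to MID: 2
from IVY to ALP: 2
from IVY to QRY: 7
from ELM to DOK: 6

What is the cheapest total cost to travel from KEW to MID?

Enumerating some paths:
KEW - QRY - HUB - DOK - ELM - MID: 4+1+4+5+2 = 16
KEW - QRY - DOK - ELM - MID: 4+3+5+2 = 14
KEW - QRY - HUB - ELM - MID: 4+1+8+2 = 15
The minimum is $14 via KEW - QRY - DOK - ELM - MID.

$14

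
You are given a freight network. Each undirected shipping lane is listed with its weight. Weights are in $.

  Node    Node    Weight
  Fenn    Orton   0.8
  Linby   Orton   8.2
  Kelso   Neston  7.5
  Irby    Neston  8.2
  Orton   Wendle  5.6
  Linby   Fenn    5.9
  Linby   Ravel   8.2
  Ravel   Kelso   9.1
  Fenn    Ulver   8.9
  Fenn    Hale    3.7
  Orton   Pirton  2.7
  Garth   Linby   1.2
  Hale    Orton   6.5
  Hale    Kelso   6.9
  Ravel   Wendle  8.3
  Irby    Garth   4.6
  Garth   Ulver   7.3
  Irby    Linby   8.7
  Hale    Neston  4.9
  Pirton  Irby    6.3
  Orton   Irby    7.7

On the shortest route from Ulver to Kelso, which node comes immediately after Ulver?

Enumerating some paths:
Ulver–Garth–Linby–Fenn–Hale–Kelso: 7.3+1.2+5.9+3.7+6.9 = 25
Ulver–Fenn–Orton–Hale–Kelso: 8.9+0.8+6.5+6.9 = 23.1
Ulver–Fenn–Hale–Neston–Kelso: 8.9+3.7+4.9+7.5 = 25
Ulver–Fenn–Hale–Kelso: 8.9+3.7+6.9 = 19.5
Cheapest is Ulver–Fenn–Hale–Kelso at $19.5.
So from Ulver the first move is to Fenn.

Fenn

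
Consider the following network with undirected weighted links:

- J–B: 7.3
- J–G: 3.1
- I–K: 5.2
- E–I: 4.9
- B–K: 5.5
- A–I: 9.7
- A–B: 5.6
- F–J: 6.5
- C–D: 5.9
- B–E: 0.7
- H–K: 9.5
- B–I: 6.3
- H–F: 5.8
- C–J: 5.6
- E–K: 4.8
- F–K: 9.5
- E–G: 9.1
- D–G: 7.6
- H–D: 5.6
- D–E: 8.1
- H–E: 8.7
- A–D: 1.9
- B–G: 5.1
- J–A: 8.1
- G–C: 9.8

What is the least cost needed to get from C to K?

18.4

Shortest distances from C:
C: 0
J: 5.6  (via C)
D: 5.9  (via C)
A: 7.8  (via D)
G: 8.7  (via J)
H: 11.5  (via D)
F: 12.1  (via J)
B: 12.9  (via J)
E: 13.6  (via B)
I: 17.5  (via A)
K: 18.4  (via B)
Shortest route: C → J → B → K = 18.4.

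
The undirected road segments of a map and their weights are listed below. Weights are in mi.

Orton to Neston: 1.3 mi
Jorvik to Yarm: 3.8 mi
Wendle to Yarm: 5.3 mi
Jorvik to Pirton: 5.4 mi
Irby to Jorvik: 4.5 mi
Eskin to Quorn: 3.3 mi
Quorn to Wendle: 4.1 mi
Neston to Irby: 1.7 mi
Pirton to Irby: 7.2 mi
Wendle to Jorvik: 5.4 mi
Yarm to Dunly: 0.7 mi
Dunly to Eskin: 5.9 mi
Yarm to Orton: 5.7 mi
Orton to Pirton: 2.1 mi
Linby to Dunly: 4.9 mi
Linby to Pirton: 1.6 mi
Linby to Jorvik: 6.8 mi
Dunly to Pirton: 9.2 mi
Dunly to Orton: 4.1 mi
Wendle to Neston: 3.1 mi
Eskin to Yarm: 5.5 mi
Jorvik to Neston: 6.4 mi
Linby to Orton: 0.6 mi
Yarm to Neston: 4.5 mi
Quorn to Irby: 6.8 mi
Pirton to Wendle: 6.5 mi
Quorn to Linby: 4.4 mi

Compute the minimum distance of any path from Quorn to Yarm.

Running Dijkstra from Quorn:
Quorn: 0
Eskin: 3.3  (via Quorn)
Wendle: 4.1  (via Quorn)
Linby: 4.4  (via Quorn)
Orton: 5  (via Linby)
Pirton: 6  (via Linby)
Neston: 6.3  (via Orton)
Irby: 6.8  (via Quorn)
Yarm: 8.8  (via Eskin)
Shortest route: Quorn–Eskin–Yarm = 8.8 mi.

8.8 mi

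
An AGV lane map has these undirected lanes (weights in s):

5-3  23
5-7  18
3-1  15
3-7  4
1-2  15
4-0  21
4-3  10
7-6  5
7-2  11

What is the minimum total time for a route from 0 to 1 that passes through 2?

61 s

Best 0 to 2: 0 → 4 → 3 → 7 → 2 costing 46
Best 2 to 1: 2 → 1 costing 15
Total via 2: 46 + 15 = 61 s.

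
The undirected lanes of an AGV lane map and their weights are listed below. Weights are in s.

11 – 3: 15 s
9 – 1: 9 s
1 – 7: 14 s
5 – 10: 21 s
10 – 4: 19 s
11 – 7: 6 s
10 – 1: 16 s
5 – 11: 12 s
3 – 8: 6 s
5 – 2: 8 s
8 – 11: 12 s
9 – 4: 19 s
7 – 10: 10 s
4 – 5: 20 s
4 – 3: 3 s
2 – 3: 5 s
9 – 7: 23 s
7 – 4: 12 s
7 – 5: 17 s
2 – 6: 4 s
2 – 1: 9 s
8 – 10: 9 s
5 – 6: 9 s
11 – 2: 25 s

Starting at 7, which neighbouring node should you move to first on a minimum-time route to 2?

Candidate routes:
7–5–2: 17+8 = 25
7–4–3–2: 12+3+5 = 20
7–1–2: 14+9 = 23
The minimum is 20 s via 7–4–3–2.
So from 7 the first move is to 4.

4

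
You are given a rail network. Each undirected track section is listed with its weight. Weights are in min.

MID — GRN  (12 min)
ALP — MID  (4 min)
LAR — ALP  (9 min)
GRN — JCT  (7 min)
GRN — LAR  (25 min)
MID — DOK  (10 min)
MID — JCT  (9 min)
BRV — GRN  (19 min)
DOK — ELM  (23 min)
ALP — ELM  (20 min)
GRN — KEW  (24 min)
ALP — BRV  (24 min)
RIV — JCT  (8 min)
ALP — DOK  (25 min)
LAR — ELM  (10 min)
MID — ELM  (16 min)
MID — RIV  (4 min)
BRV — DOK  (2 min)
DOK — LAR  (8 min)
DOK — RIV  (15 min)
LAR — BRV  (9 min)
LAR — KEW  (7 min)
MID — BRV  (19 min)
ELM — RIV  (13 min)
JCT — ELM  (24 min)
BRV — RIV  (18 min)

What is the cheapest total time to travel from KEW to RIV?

24 min

Candidate routes:
KEW - LAR - ELM - RIV: 7+10+13 = 30
KEW - LAR - DOK - RIV: 7+8+15 = 30
KEW - LAR - DOK - MID - RIV: 7+8+10+4 = 29
KEW - LAR - ALP - MID - RIV: 7+9+4+4 = 24
The minimum is 24 min via KEW - LAR - ALP - MID - RIV.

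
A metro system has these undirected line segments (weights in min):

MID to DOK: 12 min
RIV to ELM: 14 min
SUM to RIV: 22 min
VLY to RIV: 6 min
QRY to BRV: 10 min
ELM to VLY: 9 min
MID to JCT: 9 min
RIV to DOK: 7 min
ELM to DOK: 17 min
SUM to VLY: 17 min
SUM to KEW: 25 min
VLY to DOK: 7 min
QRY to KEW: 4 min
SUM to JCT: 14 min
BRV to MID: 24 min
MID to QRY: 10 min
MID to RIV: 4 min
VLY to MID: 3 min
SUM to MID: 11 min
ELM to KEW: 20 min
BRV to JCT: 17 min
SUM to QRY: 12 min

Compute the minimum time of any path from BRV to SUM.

Shortest distances from BRV:
BRV: 0
QRY: 10  (via BRV)
KEW: 14  (via QRY)
JCT: 17  (via BRV)
MID: 20  (via QRY)
SUM: 22  (via QRY)
Shortest route: BRV → QRY → SUM = 22 min.

22 min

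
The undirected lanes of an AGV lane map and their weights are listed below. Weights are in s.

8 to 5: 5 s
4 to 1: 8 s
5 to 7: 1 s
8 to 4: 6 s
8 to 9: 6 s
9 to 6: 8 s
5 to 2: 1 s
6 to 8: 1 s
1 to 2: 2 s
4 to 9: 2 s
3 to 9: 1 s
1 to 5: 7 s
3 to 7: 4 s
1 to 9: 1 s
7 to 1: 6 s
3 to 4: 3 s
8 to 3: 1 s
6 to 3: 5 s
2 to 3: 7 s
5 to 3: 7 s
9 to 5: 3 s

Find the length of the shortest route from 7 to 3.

4 s

Candidate routes:
7 - 5 - 9 - 3: 1+3+1 = 5
7 - 3: 4 = 4
The minimum is 4 s via 7 - 3.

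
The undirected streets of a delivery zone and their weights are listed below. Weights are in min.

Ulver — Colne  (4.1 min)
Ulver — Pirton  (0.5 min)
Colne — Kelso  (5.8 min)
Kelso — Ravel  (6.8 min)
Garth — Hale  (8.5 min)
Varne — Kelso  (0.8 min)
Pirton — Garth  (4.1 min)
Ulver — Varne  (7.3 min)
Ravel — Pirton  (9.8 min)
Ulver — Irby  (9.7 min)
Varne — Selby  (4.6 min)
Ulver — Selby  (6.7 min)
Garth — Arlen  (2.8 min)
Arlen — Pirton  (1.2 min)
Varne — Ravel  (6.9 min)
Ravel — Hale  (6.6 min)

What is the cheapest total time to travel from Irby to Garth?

Compare a few routes:
Irby - Ulver - Pirton - Garth: 9.7+0.5+4.1 = 14.3
Irby - Ulver - Pirton - Ravel - Hale - Garth: 9.7+0.5+9.8+6.6+8.5 = 35.1
Irby - Ulver - Pirton - Arlen - Garth: 9.7+0.5+1.2+2.8 = 14.2
Cheapest is Irby - Ulver - Pirton - Arlen - Garth at 14.2 min.

14.2 min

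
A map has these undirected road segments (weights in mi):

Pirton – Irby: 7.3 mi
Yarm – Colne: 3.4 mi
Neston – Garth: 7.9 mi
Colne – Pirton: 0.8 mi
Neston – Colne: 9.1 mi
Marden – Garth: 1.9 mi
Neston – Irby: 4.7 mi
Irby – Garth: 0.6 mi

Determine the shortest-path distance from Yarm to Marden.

Running Dijkstra from Yarm:
Yarm: 0
Colne: 3.4  (via Yarm)
Pirton: 4.2  (via Colne)
Irby: 11.5  (via Pirton)
Garth: 12.1  (via Irby)
Neston: 12.5  (via Colne)
Marden: 14  (via Garth)
Shortest route: Yarm–Colne–Pirton–Irby–Garth–Marden = 14 mi.

14 mi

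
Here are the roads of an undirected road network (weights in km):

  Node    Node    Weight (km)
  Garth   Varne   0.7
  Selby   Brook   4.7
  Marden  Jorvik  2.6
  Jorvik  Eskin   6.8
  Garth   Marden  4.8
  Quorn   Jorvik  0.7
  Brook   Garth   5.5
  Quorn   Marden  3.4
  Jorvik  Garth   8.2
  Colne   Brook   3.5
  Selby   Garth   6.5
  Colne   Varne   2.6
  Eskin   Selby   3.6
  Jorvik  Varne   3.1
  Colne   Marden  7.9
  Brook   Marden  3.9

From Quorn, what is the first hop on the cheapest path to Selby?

Candidate routes:
Quorn → Jorvik → Eskin → Selby: 0.7+6.8+3.6 = 11.1
Quorn → Jorvik → Varne → Garth → Selby: 0.7+3.1+0.7+6.5 = 11
Quorn → Jorvik → Marden → Brook → Selby: 0.7+2.6+3.9+4.7 = 11.9
The minimum is 11 km via Quorn → Jorvik → Varne → Garth → Selby.
So from Quorn the first move is to Jorvik.

Jorvik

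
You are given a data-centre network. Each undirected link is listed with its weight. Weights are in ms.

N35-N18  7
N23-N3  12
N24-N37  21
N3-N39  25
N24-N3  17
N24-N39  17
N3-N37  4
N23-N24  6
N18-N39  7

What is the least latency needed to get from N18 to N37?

Settle nodes by increasing distance from N18:
N18: 0
N39: 7  (via N18)
N35: 7  (via N18)
N24: 24  (via N39)
N23: 30  (via N24)
N3: 32  (via N39)
N37: 36  (via N3)
Shortest route: N18 → N39 → N3 → N37 = 36 ms.

36 ms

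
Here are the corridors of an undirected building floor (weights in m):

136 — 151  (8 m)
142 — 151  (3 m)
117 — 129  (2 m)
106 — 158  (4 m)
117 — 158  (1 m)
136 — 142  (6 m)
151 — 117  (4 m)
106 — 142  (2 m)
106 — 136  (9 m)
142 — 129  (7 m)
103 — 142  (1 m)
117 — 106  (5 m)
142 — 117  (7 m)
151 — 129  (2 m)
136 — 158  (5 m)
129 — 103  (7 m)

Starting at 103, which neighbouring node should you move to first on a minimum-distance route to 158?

Compare a few routes:
103 → 142 → 106 → 158: 1+2+4 = 7
103 → 142 → 151 → 129 → 117 → 158: 1+3+2+2+1 = 9
103 → 142 → 151 → 117 → 158: 1+3+4+1 = 9
103 → 142 → 106 → 117 → 158: 1+2+5+1 = 9
The minimum is 7 m via 103 → 142 → 106 → 158.
So from 103 the first move is to 142.

142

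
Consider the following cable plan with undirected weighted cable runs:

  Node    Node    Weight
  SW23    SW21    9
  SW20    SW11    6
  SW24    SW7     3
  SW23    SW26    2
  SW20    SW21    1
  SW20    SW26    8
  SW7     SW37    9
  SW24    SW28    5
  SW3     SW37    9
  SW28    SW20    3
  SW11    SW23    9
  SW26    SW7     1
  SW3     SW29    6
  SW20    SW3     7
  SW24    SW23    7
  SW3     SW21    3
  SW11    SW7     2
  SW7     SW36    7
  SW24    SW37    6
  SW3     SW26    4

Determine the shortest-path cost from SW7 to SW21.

Shortest distances from SW7:
SW7: 0
SW26: 1  (via SW7)
SW11: 2  (via SW7)
SW24: 3  (via SW7)
SW23: 3  (via SW26)
SW3: 5  (via SW26)
SW36: 7  (via SW7)
SW28: 8  (via SW24)
SW20: 8  (via SW11)
SW21: 8  (via SW3)
Shortest route: SW7 → SW26 → SW3 → SW21 = 8.

8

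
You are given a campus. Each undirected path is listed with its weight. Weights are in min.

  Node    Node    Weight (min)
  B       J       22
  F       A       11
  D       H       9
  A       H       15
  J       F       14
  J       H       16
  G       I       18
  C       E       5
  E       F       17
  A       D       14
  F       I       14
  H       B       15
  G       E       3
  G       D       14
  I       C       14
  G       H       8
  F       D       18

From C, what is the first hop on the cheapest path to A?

E

Enumerating some paths:
C–E–G–H–A: 5+3+8+15 = 31
C–E–G–H–D–A: 5+3+8+9+14 = 39
C–E–G–D–A: 5+3+14+14 = 36
C–E–F–A: 5+17+11 = 33
The minimum is 31 min via C–E–G–H–A.
So from C the first move is to E.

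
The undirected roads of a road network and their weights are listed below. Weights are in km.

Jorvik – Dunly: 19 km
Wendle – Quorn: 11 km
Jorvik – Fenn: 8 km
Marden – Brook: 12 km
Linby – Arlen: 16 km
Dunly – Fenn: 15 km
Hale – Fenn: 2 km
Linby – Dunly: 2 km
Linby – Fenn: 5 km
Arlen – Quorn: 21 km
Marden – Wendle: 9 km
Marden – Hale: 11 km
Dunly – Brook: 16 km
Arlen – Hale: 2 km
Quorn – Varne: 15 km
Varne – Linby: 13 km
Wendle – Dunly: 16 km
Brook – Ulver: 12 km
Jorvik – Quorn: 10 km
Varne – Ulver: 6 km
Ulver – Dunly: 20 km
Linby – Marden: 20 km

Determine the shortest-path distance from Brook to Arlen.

25 km

Enumerating some paths:
Brook → Dunly → Linby → Arlen: 16+2+16 = 34
Brook → Dunly → Linby → Fenn → Hale → Arlen: 16+2+5+2+2 = 27
Brook → Marden → Hale → Arlen: 12+11+2 = 25
The minimum is 25 km via Brook → Marden → Hale → Arlen.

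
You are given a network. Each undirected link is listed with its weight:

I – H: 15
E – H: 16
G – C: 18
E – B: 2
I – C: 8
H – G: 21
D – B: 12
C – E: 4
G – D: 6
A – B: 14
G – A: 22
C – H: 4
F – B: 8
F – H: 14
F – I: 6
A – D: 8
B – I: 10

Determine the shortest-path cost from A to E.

Running Dijkstra from A:
A: 0
D: 8  (via A)
B: 14  (via A)
G: 14  (via D)
E: 16  (via B)
Shortest route: A–B–E = 16.

16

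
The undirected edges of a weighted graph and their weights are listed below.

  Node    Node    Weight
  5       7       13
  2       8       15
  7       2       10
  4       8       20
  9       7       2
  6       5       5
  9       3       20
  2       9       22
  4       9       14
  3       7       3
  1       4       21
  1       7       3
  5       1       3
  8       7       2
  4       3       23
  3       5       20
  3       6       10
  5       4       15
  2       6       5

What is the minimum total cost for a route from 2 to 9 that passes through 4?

39

Shortest 2→4: 2–6–5–4 = 25
Shortest 4→9: 4–9 = 14
Total via 4: 25 + 14 = 39.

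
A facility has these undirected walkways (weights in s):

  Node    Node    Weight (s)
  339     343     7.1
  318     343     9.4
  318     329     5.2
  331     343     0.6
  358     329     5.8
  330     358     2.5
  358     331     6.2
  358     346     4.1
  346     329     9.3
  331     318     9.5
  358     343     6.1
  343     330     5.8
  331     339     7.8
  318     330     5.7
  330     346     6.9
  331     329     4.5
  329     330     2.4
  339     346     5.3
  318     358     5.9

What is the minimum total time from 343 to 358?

Enumerating some paths:
343–331–358: 0.6+6.2 = 6.8
343–358: 6.1 = 6.1
343–330–358: 5.8+2.5 = 8.3
The minimum is 6.1 s via 343–358.

6.1 s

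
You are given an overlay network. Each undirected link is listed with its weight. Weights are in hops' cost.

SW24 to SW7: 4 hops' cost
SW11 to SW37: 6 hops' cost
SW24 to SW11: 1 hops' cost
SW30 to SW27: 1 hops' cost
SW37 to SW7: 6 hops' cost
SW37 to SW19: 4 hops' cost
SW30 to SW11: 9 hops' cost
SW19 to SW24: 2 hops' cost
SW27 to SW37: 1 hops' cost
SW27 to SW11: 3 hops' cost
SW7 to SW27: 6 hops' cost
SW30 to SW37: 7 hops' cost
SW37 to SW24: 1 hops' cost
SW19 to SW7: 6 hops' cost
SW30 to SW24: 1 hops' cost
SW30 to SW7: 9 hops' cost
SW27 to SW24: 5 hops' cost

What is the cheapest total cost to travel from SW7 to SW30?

5 hops' cost

Running Dijkstra from SW7:
SW7: 0
SW24: 4  (via SW7)
SW37: 5  (via SW24)
SW11: 5  (via SW24)
SW30: 5  (via SW24)
Shortest route: SW7 → SW24 → SW30 = 5 hops' cost.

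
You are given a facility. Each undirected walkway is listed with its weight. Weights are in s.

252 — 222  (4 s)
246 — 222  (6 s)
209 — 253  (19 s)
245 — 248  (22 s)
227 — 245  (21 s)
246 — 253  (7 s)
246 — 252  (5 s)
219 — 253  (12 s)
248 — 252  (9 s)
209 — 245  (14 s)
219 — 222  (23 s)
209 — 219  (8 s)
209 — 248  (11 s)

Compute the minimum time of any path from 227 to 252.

52 s

Settle nodes by increasing distance from 227:
227: 0
245: 21  (via 227)
209: 35  (via 245)
248: 43  (via 245)
219: 43  (via 209)
252: 52  (via 248)
Shortest route: 227–245–248–252 = 52 s.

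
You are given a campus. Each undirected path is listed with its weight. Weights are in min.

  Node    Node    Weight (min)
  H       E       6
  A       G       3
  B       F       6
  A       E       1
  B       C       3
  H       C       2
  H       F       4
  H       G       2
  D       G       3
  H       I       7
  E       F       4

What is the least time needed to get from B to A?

10 min

Candidate routes:
B - F - E - A: 6+4+1 = 11
B - C - H - G - A: 3+2+2+3 = 10
The minimum is 10 min via B - C - H - G - A.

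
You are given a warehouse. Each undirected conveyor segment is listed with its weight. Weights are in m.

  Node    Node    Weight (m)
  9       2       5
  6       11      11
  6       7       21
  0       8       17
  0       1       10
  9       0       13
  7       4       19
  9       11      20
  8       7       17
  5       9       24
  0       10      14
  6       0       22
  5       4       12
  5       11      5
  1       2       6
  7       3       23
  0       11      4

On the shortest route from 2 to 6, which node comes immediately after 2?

1

Enumerating some paths:
2 → 9 → 0 → 11 → 6: 5+13+4+11 = 33
2 → 1 → 0 → 11 → 6: 6+10+4+11 = 31
Cheapest is 2 → 1 → 0 → 11 → 6 at 31 m.
So from 2 the first move is to 1.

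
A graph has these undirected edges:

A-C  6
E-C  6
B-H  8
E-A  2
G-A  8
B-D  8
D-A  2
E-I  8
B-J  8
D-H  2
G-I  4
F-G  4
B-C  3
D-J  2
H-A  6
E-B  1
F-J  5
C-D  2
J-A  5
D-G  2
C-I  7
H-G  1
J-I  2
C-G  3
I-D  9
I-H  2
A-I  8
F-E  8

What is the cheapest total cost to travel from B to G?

Running Dijkstra from B:
B: 0
E: 1  (via B)
A: 3  (via E)
C: 3  (via B)
D: 5  (via A)
G: 6  (via C)
Shortest route: B → C → G = 6.

6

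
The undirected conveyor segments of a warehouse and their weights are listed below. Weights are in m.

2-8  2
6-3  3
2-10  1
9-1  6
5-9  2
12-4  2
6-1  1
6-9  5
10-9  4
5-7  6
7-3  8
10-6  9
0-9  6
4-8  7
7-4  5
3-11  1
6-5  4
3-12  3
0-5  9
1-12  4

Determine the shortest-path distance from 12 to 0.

16 m

Enumerating some paths:
12 → 1 → 9 → 0: 4+6+6 = 16
12 → 1 → 6 → 5 → 9 → 0: 4+1+4+2+6 = 17
Cheapest is 12 → 1 → 9 → 0 at 16 m.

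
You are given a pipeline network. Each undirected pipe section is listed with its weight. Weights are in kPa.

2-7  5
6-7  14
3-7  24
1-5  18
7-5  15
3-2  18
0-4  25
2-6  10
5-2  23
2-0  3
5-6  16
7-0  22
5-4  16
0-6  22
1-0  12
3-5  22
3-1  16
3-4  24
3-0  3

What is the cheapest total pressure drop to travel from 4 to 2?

Settle nodes by increasing distance from 4:
4: 0
5: 16  (via 4)
3: 24  (via 4)
0: 25  (via 4)
2: 28  (via 0)
Shortest route: 4–0–2 = 28 kPa.

28 kPa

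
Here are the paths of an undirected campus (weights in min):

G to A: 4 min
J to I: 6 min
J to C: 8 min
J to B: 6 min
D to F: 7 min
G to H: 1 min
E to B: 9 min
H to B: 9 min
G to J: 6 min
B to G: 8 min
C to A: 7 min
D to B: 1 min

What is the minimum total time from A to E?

Compare a few routes:
A–G–B–E: 4+8+9 = 21
A–G–H–B–E: 4+1+9+9 = 23
A–G–J–B–E: 4+6+6+9 = 25
A–C–J–B–E: 7+8+6+9 = 30
Cheapest is A–G–B–E at 21 min.

21 min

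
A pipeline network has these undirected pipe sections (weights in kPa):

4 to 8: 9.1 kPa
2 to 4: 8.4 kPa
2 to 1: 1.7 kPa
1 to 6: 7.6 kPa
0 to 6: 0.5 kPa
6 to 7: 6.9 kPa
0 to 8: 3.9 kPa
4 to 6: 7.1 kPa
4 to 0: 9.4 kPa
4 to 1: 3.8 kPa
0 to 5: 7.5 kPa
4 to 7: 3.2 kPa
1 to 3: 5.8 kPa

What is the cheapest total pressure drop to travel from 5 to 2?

17.3 kPa

Compare a few routes:
5 - 0 - 6 - 1 - 2: 7.5+0.5+7.6+1.7 = 17.3
5 - 0 - 6 - 4 - 1 - 2: 7.5+0.5+7.1+3.8+1.7 = 20.6
Cheapest is 5 - 0 - 6 - 1 - 2 at 17.3 kPa.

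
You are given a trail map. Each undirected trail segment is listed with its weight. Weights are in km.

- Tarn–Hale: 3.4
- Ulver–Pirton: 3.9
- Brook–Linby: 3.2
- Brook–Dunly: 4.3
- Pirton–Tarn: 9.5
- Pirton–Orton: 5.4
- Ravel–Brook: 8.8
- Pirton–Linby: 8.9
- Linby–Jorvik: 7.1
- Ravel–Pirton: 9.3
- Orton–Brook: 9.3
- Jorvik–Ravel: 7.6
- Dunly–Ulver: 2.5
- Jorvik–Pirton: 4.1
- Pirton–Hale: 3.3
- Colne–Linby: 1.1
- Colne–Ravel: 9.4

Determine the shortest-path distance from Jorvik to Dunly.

10.5 km

Compare a few routes:
Jorvik–Pirton–Linby–Brook–Dunly: 4.1+8.9+3.2+4.3 = 20.5
Jorvik–Ravel–Brook–Dunly: 7.6+8.8+4.3 = 20.7
Jorvik–Pirton–Ulver–Dunly: 4.1+3.9+2.5 = 10.5
Jorvik–Linby–Brook–Dunly: 7.1+3.2+4.3 = 14.6
The minimum is 10.5 km via Jorvik–Pirton–Ulver–Dunly.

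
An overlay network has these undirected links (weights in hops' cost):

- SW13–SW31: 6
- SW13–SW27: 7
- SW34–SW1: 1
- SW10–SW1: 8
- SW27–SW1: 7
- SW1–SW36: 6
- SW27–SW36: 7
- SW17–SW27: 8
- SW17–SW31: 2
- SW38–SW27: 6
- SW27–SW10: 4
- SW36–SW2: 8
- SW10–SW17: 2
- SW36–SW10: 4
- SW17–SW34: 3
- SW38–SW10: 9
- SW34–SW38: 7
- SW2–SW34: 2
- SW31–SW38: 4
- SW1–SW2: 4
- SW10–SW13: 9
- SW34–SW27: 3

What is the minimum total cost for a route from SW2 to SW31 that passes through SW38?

Shortest SW2→SW38: SW2–SW34–SW38 = 9
Shortest SW38→SW31: SW38–SW31 = 4
Total via SW38: 9 + 4 = 13 hops' cost.

13 hops' cost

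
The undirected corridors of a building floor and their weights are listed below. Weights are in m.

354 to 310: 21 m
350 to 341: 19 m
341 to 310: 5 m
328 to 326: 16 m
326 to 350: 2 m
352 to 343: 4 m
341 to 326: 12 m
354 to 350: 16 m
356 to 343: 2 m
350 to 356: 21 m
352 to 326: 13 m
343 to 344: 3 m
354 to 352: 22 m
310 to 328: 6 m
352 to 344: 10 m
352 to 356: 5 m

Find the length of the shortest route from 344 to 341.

Compare a few routes:
344 → 343 → 356 → 352 → 326 → 341: 3+2+5+13+12 = 35
344 → 343 → 356 → 350 → 326 → 341: 3+2+21+2+12 = 40
344 → 352 → 326 → 341: 10+13+12 = 35
344 → 343 → 352 → 326 → 341: 3+4+13+12 = 32
The minimum is 32 m via 344 → 343 → 352 → 326 → 341.

32 m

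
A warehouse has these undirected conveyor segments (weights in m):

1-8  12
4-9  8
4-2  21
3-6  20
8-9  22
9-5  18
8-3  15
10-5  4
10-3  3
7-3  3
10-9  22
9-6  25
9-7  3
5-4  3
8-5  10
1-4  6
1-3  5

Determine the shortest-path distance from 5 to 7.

Running Dijkstra from 5:
5: 0
4: 3  (via 5)
10: 4  (via 5)
3: 7  (via 10)
1: 9  (via 4)
7: 10  (via 3)
Shortest route: 5 → 10 → 3 → 7 = 10 m.

10 m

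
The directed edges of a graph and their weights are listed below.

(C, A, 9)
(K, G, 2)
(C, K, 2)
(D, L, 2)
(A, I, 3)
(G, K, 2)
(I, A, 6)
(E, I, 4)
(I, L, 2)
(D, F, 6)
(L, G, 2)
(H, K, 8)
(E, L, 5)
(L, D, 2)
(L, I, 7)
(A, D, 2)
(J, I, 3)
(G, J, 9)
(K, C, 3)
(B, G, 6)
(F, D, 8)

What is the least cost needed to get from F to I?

17

Settle nodes by increasing distance from F:
F: 0
D: 8  (via F)
L: 10  (via D)
G: 12  (via L)
K: 14  (via G)
C: 17  (via K)
I: 17  (via L)
Shortest route: F–D–L–I = 17.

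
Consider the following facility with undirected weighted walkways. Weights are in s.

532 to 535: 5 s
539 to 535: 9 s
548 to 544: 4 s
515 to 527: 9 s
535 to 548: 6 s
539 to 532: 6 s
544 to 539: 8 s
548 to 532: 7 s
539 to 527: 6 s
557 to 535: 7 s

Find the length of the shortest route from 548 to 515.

Settle nodes by increasing distance from 548:
548: 0
544: 4  (via 548)
535: 6  (via 548)
532: 7  (via 548)
539: 12  (via 544)
557: 13  (via 535)
527: 18  (via 539)
515: 27  (via 527)
Shortest route: 548–544–539–527–515 = 27 s.

27 s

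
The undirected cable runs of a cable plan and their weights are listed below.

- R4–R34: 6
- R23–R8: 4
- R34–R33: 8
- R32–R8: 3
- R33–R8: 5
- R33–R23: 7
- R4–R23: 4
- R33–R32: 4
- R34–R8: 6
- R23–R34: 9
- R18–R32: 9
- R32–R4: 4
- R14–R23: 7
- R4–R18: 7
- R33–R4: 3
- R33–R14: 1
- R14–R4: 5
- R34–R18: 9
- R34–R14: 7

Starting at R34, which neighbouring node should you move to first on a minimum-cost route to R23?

Enumerating some paths:
R34–R8–R23: 6+4 = 10
R34–R4–R23: 6+4 = 10
R34–R23: 9 = 9
Cheapest is R34–R23 at 9.
So from R34 the first move is to R23.

R23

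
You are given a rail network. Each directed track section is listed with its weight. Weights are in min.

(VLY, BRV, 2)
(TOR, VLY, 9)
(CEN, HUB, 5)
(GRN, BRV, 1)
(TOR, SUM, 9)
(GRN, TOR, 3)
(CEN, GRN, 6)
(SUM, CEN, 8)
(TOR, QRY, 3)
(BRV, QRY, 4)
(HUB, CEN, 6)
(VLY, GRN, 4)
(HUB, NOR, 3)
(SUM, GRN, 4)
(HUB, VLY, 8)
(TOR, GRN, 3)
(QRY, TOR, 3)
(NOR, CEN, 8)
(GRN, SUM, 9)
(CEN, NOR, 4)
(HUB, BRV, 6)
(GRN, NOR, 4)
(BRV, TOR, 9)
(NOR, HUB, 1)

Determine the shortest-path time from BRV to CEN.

21 min

Enumerating some paths:
BRV - QRY - TOR - GRN - NOR - HUB - CEN: 4+3+3+4+1+6 = 21
BRV - TOR - GRN - NOR - HUB - CEN: 9+3+4+1+6 = 23
BRV - QRY - TOR - GRN - NOR - CEN: 4+3+3+4+8 = 22
Cheapest is BRV - QRY - TOR - GRN - NOR - HUB - CEN at 21 min.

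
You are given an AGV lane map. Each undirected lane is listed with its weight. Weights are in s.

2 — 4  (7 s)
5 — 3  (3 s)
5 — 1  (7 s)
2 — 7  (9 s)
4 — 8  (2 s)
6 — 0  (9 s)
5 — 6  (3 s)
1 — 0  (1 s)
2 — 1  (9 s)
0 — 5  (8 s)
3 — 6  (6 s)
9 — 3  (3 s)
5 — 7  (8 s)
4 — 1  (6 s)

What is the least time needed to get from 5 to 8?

Settle nodes by increasing distance from 5:
5: 0
3: 3  (via 5)
6: 3  (via 5)
9: 6  (via 3)
1: 7  (via 5)
0: 8  (via 5)
7: 8  (via 5)
4: 13  (via 1)
8: 15  (via 4)
Shortest route: 5 → 1 → 4 → 8 = 15 s.

15 s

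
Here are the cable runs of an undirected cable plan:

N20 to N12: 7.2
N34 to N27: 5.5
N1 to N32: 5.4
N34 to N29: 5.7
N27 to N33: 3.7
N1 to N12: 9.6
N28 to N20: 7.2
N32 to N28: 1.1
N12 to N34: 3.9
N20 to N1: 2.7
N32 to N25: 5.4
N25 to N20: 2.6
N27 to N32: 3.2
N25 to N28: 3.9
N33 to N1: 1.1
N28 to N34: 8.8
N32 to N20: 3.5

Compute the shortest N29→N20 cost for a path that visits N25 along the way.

21

Best N29 to N25: N29 → N34 → N28 → N25 costing 18.4
Shortest N25→N20: N25 → N20 = 2.6
Total via N25: 18.4 + 2.6 = 21.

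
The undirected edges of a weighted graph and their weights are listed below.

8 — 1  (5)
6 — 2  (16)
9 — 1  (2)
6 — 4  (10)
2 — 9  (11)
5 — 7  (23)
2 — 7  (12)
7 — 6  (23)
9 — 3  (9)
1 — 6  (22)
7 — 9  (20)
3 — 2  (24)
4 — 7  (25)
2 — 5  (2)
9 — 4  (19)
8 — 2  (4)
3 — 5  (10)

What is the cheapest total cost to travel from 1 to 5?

Settle nodes by increasing distance from 1:
1: 0
9: 2  (via 1)
8: 5  (via 1)
2: 9  (via 8)
3: 11  (via 9)
5: 11  (via 2)
Shortest route: 1 → 8 → 2 → 5 = 11.

11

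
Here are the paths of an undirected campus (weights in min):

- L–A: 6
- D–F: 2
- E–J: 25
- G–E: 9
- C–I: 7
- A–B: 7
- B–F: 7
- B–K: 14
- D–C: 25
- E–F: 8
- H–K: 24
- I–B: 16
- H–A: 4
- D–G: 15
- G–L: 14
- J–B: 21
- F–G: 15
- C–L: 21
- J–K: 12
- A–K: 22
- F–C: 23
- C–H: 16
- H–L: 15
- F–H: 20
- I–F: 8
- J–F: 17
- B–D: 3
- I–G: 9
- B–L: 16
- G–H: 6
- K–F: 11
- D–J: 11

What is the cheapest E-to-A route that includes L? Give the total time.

29 min

Shortest E→L: E–G–L = 23
Shortest L→A: L–A = 6
Total via L: 23 + 6 = 29 min.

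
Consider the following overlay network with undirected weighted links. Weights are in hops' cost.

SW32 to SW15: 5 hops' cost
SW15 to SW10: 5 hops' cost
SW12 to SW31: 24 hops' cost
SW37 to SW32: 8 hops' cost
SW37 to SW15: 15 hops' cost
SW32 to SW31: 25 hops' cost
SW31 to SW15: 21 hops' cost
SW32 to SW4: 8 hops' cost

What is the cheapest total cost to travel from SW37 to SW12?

Running Dijkstra from SW37:
SW37: 0
SW32: 8  (via SW37)
SW15: 13  (via SW32)
SW4: 16  (via SW32)
SW10: 18  (via SW15)
SW31: 33  (via SW32)
SW12: 57  (via SW31)
Shortest route: SW37–SW32–SW31–SW12 = 57 hops' cost.

57 hops' cost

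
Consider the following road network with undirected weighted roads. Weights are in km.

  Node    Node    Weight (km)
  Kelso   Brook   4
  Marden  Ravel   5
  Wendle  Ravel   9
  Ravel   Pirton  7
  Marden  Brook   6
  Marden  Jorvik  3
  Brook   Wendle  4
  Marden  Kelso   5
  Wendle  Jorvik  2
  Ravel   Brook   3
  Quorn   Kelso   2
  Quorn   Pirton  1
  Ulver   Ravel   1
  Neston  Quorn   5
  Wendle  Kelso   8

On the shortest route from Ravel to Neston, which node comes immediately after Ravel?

Enumerating some paths:
Ravel–Brook–Marden–Kelso–Quorn–Neston: 3+6+5+2+5 = 21
Ravel–Pirton–Quorn–Neston: 7+1+5 = 13
Ravel–Marden–Kelso–Quorn–Neston: 5+5+2+5 = 17
Ravel–Brook–Kelso–Quorn–Neston: 3+4+2+5 = 14
Cheapest is Ravel–Pirton–Quorn–Neston at 13 km.
So from Ravel the first move is to Pirton.

Pirton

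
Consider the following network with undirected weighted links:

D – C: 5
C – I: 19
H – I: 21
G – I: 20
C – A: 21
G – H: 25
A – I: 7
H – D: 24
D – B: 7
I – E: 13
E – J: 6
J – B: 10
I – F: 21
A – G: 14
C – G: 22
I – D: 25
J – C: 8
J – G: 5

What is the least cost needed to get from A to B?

29

Compare a few routes:
A - G - J - B: 14+5+10 = 29
A - C - D - B: 21+5+7 = 33
Cheapest is A - G - J - B at 29.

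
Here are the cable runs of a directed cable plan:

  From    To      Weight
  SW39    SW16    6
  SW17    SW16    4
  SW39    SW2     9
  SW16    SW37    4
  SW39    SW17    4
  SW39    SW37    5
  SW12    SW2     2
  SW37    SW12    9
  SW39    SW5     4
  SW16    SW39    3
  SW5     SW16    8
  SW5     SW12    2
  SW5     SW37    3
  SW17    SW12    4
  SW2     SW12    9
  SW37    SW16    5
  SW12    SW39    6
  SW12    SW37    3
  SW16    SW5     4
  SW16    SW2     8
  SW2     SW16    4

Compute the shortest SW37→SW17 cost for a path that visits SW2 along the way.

22

Best SW37 to SW2: SW37 → SW12 → SW2 costing 11
Shortest SW2→SW17: SW2 → SW16 → SW39 → SW17 = 11
Total via SW2: 11 + 11 = 22.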